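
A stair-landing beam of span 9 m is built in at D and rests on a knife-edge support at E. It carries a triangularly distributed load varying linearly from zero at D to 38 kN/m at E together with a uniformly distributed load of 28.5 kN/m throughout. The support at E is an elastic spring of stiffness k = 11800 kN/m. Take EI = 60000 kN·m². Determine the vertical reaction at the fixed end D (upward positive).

Take the reaction at E as the redundant and release it; the primary structure is a cantilever fixed at D.
Free-end deflection of the primary structure under the applied loading (downward +):
  triangular load, peak 38 at the free end: 11w₀L⁴/(120EI) = 22854/EI
  UDL 28.5: wL⁴/(8EI) = 23374/EI
  δ_0 = 46228/EI
Tip deflection under a unit load at E: L³/(3EI) = 243/EI.
With EI = 60000 kN·m²: δ_0 = 0.77046 m and δ_{EE} = 0.00405 m/kN.
Compatibility — the spring shortens by R_E/k under the reaction it provides: δ_0 − R_E·δ_{EE} = R_E/k. With 1/k = 0.000085 m/kN, R_E = δ_0 / (δ_{EE} + 1/k) = 0.77046 / (0.00405 + 0.000085) = 186.3 kN.
Vertical equilibrium: R_D = ΣP − R_E = 427.5 − 186.3 = 241.2 kN.

R_D = 241.2 kN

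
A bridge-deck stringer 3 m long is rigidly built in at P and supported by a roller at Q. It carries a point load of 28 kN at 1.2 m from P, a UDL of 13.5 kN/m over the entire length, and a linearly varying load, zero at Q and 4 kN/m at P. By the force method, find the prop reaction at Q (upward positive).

Choose R_Q as the redundant. The primary structure is the cantilever fixed at P.
Primary-structure tip deflection at Q by superposition:
  point load 28 at a = 1.2: Pa²(3L − a)/(6EI) = 52.42/EI
  UDL 13.5: wL⁴/(8EI) = 136.7/EI
  triangular load, peak 4 at the fixed end: w₀L⁴/(30EI) = 10.8/EI
  δ_0 = 199.9/EI
Flexibility coefficient — unit upward force at Q: δ_{QQ} = L³/(3EI) = 9/EI.
The prop prevents deflection at Q: R_Q = δ_0/δ_{QQ} = 199.9/9 = 22.21 kN.

R_Q = 22.21 kN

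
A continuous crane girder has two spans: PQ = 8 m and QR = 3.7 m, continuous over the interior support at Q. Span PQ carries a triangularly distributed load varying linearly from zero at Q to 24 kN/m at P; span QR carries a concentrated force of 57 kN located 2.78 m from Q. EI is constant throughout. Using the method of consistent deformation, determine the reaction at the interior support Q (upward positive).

Insert a hinge at Q; M_Q is the redundant, and each span becomes simply supported.
Rotations at Q on the released spans (each span's end-slope, ×1/EI):
  span PQ: triangular load, peak 24: 7w₀L³/(360EI) = 238.9/EI
  span QR: point load 57 at a = 2.78: Pab(L + b)/(6LEI) = 30.34/EI
  relative rotation θ_0 = (238.9 + 30.34)/EI = 269.3/EI
A unit hogging moment at Q produces rotation L₁/(3EI) + L₂/(3EI) = 3.9/EI.
Slope continuity at Q: θ_0 = M_Q·3.9/EI, so M_Q = 269.3/3.9 = 69.04 kN·m (hogging).
Span PQ, ΣM about P with M_Q applied at Q: R_Q^{PQ}·8 = 256 + 69.04, so R_Q^{PQ} = 40.63 kN and R_P = 96 − 40.63 = 55.37 kN.
Span QR, ΣM about R: R_Q^{QR}·3.7 = 52.44 + 69.04, so R_Q^{QR} = 32.83 kN and R_R = 57 − 32.83 = 24.17 kN.
R_Q = 40.63 + 32.83 = 73.46 kN.

R_Q = 73.46 kN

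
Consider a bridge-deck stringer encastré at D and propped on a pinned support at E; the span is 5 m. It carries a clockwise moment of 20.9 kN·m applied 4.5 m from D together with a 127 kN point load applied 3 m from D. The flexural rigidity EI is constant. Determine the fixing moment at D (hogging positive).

Take the reaction at E as the redundant and release it; the primary structure is a cantilever fixed at D.
Downward deflection at the released point E due to the loads:
  clockwise couple 20.9 at a = 4.5: M₀a(2L − a)/(2EI) = 258.6/EI
  point load 127 at a = 3: Pa²(3L − a)/(6EI) = 2286/EI
  δ_0 = 2545/EI
Tip deflection under a unit load at E: L³/(3EI) = 41.67/EI.
The prop prevents deflection at E: R_E = δ_0/δ_{EE} = 2545/41.67 = 61.07 kN.
Moment equilibrium about D: M_D = Σ(load moments about D) − R_E·L = 401.9 − 61.07×5 = 96.54 kN·m.

M_D = 96.54 kN·m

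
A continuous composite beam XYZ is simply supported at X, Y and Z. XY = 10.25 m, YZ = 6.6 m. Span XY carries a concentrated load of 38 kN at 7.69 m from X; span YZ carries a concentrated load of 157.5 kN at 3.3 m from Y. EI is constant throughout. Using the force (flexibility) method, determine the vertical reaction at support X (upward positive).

R_X = -1.748 kN

Release continuity at Y by inserting a hinge; the redundant is the internal moment M_Y. The primary structure is two simply-supported spans XY and YZ.
End slopes at the hinge Y, treating each span as simply supported:
  span XY: point load 38 at a = 7.69: Pab(L + a)/(6LEI) = 218.2/EI
  span YZ: point load 157.5 at a = 3.3: Pab(L + b)/(6LEI) = 428.8/EI
  relative rotation θ_0 = (218.2 + 428.8)/EI = 647/EI
A unit hogging moment at Y produces rotation L₁/(3EI) + L₂/(3EI) = 5.617/EI.
Compatibility: M_Y·(L₁+L₂)/(3EI) = θ_0, giving M_Y = 115.2 kN·m (hogging).
Span XY, ΣM about X with M_Y applied at Y: R_Y^{XY}·10.25 = 292.2 + 115.2, so R_Y^{XY} = 39.75 kN and R_X = 38 − 39.75 = -1.748 kN.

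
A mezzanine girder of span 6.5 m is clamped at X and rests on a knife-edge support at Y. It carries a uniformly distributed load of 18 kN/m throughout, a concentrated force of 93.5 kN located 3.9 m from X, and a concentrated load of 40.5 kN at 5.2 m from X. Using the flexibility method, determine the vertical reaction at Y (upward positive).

Choose R_Y as the redundant. The primary structure is the cantilever fixed at X.
Primary-structure tip deflection at Y by superposition:
  UDL 18: wL⁴/(8EI) = 4016/EI
  point load 93.5 at a = 3.9: Pa²(3L − a)/(6EI) = 3698/EI
  point load 40.5 at a = 5.2: Pa²(3L − a)/(6EI) = 2610/EI
  δ_0 = 10324/EI
Flexibility coefficient — unit upward force at Y: δ_{YY} = L³/(3EI) = 91.54/EI.
Compatibility at Y: δ_0 − R_Y·δ_{YY} = 0, so R_Y = 10324/91.54 = 112.8 kN.

R_Y = 112.8 kN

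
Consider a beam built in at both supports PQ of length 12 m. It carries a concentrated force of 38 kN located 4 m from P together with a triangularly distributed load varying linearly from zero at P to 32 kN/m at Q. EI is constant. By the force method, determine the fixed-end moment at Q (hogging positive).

M_Q = 264.2 kN·m

Take the two fixed-end moments M_P, M_Q as redundants; the released structure is the simple span PQ.
On the primary (simply-supported) span, the end slopes from the loading are:
  at P: point load 38 at a = 4: Pab(L + b)/(6LEI) = 337.8/EI
  at Q: point load 38 at a = 4: Pab(L + a)/(6LEI) = 270.2/EI
  at P: triangular load, peak 32: 7w₀L³/(360EI) = 1075/EI
  at Q: triangular load, peak 32: w₀L³/(45EI) = 1229/EI
  θ_P0 = 1413/EI,  θ_Q0 = 1499/EI
Flexibility coefficients: a unit moment at one end gives L/(3EI) there and L/(6EI) at the far end, so f₁₁ = f₂₂ = 4/EI and f₁₂ = f₂₁ = 2/EI.
Compatibility — zero rotation at each built-in end:
  4 M_P + 2 M_Q = 1413
  2 M_P + 4 M_Q = 1499
Solving the pair gives M_P = 221.2 kN·m and M_Q = 264.2 kN·m (hogging).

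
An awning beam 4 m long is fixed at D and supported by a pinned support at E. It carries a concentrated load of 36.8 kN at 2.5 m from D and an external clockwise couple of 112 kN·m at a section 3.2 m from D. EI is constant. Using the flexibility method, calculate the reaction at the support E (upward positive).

R_E = 57.39 kN

Choose R_E as the redundant. The primary structure is the cantilever fixed at D.
Free-end deflection of the primary structure under the applied loading (downward +):
  point load 36.8 at a = 2.5: Pa²(3L − a)/(6EI) = 364.2/EI
  clockwise couple 112 at a = 3.2: M₀a(2L − a)/(2EI) = 860.2/EI
  δ_0 = 1224/EI
Flexibility coefficient — unit upward force at E: δ_{EE} = L³/(3EI) = 21.33/EI.
The prop prevents deflection at E: R_E = δ_0/δ_{EE} = 1224/21.33 = 57.39 kN.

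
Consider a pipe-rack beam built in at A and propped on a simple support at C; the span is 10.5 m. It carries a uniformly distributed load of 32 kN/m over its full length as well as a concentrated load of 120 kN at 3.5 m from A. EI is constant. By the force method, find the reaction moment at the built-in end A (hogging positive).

M_A = 674.3 kN·m

Release the roller at C. Primary structure: cantilever fixed at A.
Deflection at C on the released cantilever, summing each load's contribution:
  UDL 32: wL⁴/(8EI) = 48620/EI
  point load 120 at a = 3.5: Pa²(3L − a)/(6EI) = 6860/EI
  δ_0 = 55480/EI
Flexibility coefficient — unit upward force at C: δ_{CC} = L³/(3EI) = 385.9/EI.
The prop prevents deflection at C: R_C = δ_0/δ_{CC} = 55480/385.9 = 143.8 kN.
Moment equilibrium about A: M_A = Σ(load moments about A) − R_C·L = 2184 − 143.8×10.5 = 674.3 kN·m.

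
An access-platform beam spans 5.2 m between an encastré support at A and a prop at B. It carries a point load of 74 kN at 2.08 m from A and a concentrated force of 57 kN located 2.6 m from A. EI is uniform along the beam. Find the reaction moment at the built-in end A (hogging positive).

Take the reaction at B as the redundant and release it; the primary structure is a cantilever fixed at A.
Primary-structure tip deflection at B by superposition:
  point load 74 at a = 2.08: Pa²(3L − a)/(6EI) = 721.4/EI
  point load 57 at a = 2.6: Pa²(3L − a)/(6EI) = 834.9/EI
  δ_0 = 1556/EI
Flexibility coefficient — unit upward force at B: δ_{BB} = L³/(3EI) = 46.87/EI.
The prop prevents deflection at B: R_B = δ_0/δ_{BB} = 1556/46.87 = 33.2 kN.
Moment equilibrium about A: M_A = Σ(load moments about A) − R_B·L = 302.1 − 33.2×5.2 = 129.5 kN·m.

M_A = 129.5 kN·m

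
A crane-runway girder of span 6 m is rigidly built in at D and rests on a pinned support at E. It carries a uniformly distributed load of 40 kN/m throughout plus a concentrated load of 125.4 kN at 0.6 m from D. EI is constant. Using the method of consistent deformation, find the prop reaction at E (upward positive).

Choose R_E as the redundant. The primary structure is the cantilever fixed at D.
Deflection at E on the released cantilever, summing each load's contribution:
  UDL 40: wL⁴/(8EI) = 6480/EI
  point load 125.4 at a = 0.6: Pa²(3L − a)/(6EI) = 130.9/EI
  δ_0 = 6611/EI
Flexibility coefficient — unit upward force at E: δ_{EE} = L³/(3EI) = 72/EI.
The prop prevents deflection at E: R_E = δ_0/δ_{EE} = 6611/72 = 91.82 kN.

R_E = 91.82 kN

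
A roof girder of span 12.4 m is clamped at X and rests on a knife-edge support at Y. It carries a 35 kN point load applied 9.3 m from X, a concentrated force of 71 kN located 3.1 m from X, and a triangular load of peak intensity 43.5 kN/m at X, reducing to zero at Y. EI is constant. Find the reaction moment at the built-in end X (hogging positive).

Remove the prop at Y; the released (primary) structure is a cantilever built in at X.
Primary-structure tip deflection at Y by superposition:
  point load 35 at a = 9.3: Pa²(3L − a)/(6EI) = 14076/EI
  point load 71 at a = 3.1: Pa²(3L − a)/(6EI) = 3878/EI
  triangular load, peak 43.5 at the fixed end: w₀L⁴/(30EI) = 34281/EI
  δ_0 = 52235/EI
Tip deflection under a unit load at Y: L³/(3EI) = 635.5/EI.
The prop prevents deflection at Y: R_Y = δ_0/δ_{YY} = 52235/635.5 = 82.19 kN.
Moment equilibrium about X: M_X = Σ(load moments about X) − R_Y·L = 1660 − 82.19×12.4 = 641.2 kN·m.

M_X = 641.2 kN·m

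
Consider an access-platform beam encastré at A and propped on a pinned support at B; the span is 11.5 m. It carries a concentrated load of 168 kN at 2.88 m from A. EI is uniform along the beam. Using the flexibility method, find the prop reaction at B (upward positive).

Choose R_B as the redundant. The primary structure is the cantilever fixed at A.
Deflection at B on the released cantilever, summing each load's contribution:
  point load 168 at a = 2.88: Pa²(3L − a)/(6EI) = 7344/EI
Tip deflection under a unit load at B: L³/(3EI) = 507/EI.
The prop prevents deflection at B: R_B = δ_0/δ_{BB} = 7344/507 = 14.49 kN.

R_B = 14.49 kN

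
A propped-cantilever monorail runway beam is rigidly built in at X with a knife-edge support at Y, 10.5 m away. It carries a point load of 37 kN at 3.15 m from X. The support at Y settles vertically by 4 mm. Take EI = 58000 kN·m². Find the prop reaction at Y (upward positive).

R_Y = 3.894 kN

Release the roller at Y. Primary structure: cantilever fixed at X.
Downward deflection at the released point Y due to the loads:
  point load 37 at a = 3.15: Pa²(3L − a)/(6EI) = 1735/EI
Tip deflection under a unit load at Y: L³/(3EI) = 385.9/EI.
With EI = 58000 kN·m²: δ_0 = 0.029909 m and δ_{YY} = 0.006653 m/kN.
Compatibility — the beam at Y must follow the support down by 0.004 m: δ_0 − R_Y·δ_{YY} = 0.004, so R_Y = (0.029909 − 0.004)/0.006653 = 3.894 kN.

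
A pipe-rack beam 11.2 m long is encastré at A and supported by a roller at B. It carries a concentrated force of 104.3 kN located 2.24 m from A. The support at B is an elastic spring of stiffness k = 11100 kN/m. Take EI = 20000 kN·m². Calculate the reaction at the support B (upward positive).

Remove the prop at B; the released (primary) structure is a cantilever built in at A.
Deflection at B on the released cantilever, summing each load's contribution:
  point load 104.3 at a = 2.24: Pa²(3L − a)/(6EI) = 2735/EI
Flexibility coefficient — unit upward force at B: δ_{BB} = L³/(3EI) = 468.3/EI.
With EI = 20000 kN·m²: δ_0 = 0.13677 m and δ_{BB} = 0.023415 m/kN.
Compatibility — the spring shortens by R_B/k under the reaction it provides: δ_0 − R_B·δ_{BB} = R_B/k. With 1/k = 0.00009 m/kN, R_B = δ_0 / (δ_{BB} + 1/k) = 0.13677 / (0.023415 + 0.00009) = 5.818 kN.

R_B = 5.818 kN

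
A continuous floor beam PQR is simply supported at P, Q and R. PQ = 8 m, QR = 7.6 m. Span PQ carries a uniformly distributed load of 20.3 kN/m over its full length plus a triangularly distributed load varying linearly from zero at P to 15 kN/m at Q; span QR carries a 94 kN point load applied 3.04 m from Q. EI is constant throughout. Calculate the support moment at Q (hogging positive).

Insert a hinge at Q; M_Q is the redundant, and each span becomes simply supported.
Discontinuity in slope at Q on the released structure — sum the simple-span end rotations:
  span PQ: UDL 20.3: wL³/(24EI) = 433.1/EI
  span PQ: triangular load, peak 15: w₀L³/(45EI) = 170.7/EI
  span QR: point load 94 at a = 3.04: Pab(L + b)/(6LEI) = 347.5/EI
  relative rotation θ_0 = (603.7 + 347.5)/EI = 951.2/EI
A unit hogging moment at Q produces rotation L₁/(3EI) + L₂/(3EI) = 5.2/EI.
Compatibility: M_Q·(L₁+L₂)/(3EI) = θ_0, giving M_Q = 182.9 kN·m (hogging).

M_Q = 182.9 kN·m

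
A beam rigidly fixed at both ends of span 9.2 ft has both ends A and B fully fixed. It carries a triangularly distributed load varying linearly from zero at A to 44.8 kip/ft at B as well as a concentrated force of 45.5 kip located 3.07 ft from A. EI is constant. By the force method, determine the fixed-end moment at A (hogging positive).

M_A = 188.4 kip·ft

Release both end moments; the primary structure is a simply-supported span AB with redundants M_A and M_B.
End rotations of the released simple span under the applied load (×1/EI):
  at A: triangular load, peak 44.8: 7w₀L³/(360EI) = 678.3/EI
  at B: triangular load, peak 44.8: w₀L³/(45EI) = 775.2/EI
  at A: point load 45.5 at a = 3.07: Pab(L + b)/(6LEI) = 237.8/EI
  at B: point load 45.5 at a = 3.07: Pab(L + a)/(6LEI) = 190.3/EI
  θ_A0 = 916.1/EI,  θ_B0 = 965.6/EI
Flexibility coefficients: a unit moment at one end gives L/(3EI) there and L/(6EI) at the far end, so f₁₁ = f₂₂ = 3.067/EI and f₁₂ = f₂₁ = 1.533/EI.
Compatibility — zero rotation at each built-in end:
  3.067 M_A + 1.533 M_B = 916.1
  1.533 M_A + 3.067 M_B = 965.6
Solving the pair gives M_A = 188.4 kip·ft and M_B = 220.7 kip·ft (hogging).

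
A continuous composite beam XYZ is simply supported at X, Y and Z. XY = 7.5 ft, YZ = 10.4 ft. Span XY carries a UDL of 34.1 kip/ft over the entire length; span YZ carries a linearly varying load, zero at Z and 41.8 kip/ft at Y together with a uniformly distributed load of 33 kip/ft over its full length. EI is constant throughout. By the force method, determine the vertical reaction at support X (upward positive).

Release continuity at Y by inserting a hinge; the redundant is the internal moment M_Y. The primary structure is two simply-supported spans XY and YZ.
Rotations at Y on the released spans (each span's end-slope, ×1/EI):
  span XY: UDL 34.1: wL³/(24EI) = 599.4/EI
  span YZ: triangular load, peak 41.8: w₀L³/(45EI) = 1045/EI
  span YZ: UDL 33: wL³/(24EI) = 1547/EI
  relative rotation θ_0 = (599.4 + 2592)/EI = 3191/EI
A unit hogging moment at Y produces rotation L₁/(3EI) + L₂/(3EI) = 5.967/EI.
Slope continuity at Y: θ_0 = M_Y·5.967/EI, so M_Y = 3191/5.967 = 534.8 kip·ft (hogging).
Span XY, ΣM about X with M_Y applied at Y: R_Y^{XY}·7.5 = 959.1 + 534.8, so R_Y^{XY} = 199.2 kip and R_X = 255.8 − 199.2 = 56.57 kip.

R_X = 56.57 kip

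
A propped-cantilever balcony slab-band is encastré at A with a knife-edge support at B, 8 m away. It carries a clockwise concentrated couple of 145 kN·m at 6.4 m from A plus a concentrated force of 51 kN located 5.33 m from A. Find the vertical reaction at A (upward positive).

Remove the prop at B; the released (primary) structure is a cantilever built in at A.
Deflection at B on the released cantilever, summing each load's contribution:
  clockwise couple 145 at a = 6.4: M₀a(2L − a)/(2EI) = 4454/EI
  point load 51 at a = 5.33: Pa²(3L − a)/(6EI) = 4508/EI
  δ_0 = 8963/EI
Flexibility coefficient — unit upward force at B: δ_{BB} = L³/(3EI) = 170.7/EI.
The prop prevents deflection at B: R_B = δ_0/δ_{BB} = 8963/170.7 = 52.52 kN.
Vertical equilibrium: R_A = ΣP − R_B = 51 − 52.52 = -1.516 kN.

R_A = -1.516 kN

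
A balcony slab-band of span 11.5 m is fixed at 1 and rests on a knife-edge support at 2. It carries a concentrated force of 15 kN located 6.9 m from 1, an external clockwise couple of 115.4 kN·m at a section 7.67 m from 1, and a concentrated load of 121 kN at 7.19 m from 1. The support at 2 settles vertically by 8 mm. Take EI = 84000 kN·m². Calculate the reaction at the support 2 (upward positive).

R_2 = 74.7 kN

Remove the prop at 2; the released (primary) structure is a cantilever built in at 1.
Free-end deflection of the primary structure under the applied loading (downward +):
  point load 15 at a = 6.9: Pa²(3L − a)/(6EI) = 3285/EI
  clockwise couple 115.4 at a = 7.67: M₀a(2L − a)/(2EI) = 6784/EI
  point load 121 at a = 7.19: Pa²(3L − a)/(6EI) = 28472/EI
  δ_0 = 38541/EI
Tip deflection under a unit load at 2: L³/(3EI) = 507/EI.
With EI = 84000 kN·m²: δ_0 = 0.45882 m and δ_{22} = 0.006035 m/kN.
Compatibility — the beam at 2 must follow the support down by 0.008 m: δ_0 − R_2·δ_{22} = 0.008, so R_2 = (0.45882 − 0.008)/0.006035 = 74.7 kN.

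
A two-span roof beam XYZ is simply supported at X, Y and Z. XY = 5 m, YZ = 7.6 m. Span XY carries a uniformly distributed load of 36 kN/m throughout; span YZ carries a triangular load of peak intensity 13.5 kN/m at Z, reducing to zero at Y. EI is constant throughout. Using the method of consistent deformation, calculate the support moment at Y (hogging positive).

M_Y = 72.08 kN·m

Take M_Y as the redundant. Released structure: two simple spans XY and YZ with a hinge at Y.
Rotations at Y on the released spans (each span's end-slope, ×1/EI):
  span XY: UDL 36: wL³/(24EI) = 187.5/EI
  span YZ: triangular load, peak 13.5: 7w₀L³/(360EI) = 115.2/EI
  relative rotation θ_0 = (187.5 + 115.2)/EI = 302.7/EI
A unit hogging moment at Y produces rotation L₁/(3EI) + L₂/(3EI) = 4.2/EI.
Compatibility: M_Y·(L₁+L₂)/(3EI) = θ_0, giving M_Y = 72.08 kN·m (hogging).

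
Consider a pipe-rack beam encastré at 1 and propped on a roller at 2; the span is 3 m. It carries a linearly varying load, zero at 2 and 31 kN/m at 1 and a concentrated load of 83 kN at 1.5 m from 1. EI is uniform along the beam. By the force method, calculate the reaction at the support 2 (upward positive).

R_2 = 35.24 kN

Take the reaction at 2 as the redundant and release it; the primary structure is a cantilever fixed at 1.
Free-end deflection of the primary structure under the applied loading (downward +):
  triangular load, peak 31 at the fixed end: w₀L⁴/(30EI) = 83.7/EI
  point load 83 at a = 1.5: Pa²(3L − a)/(6EI) = 233.4/EI
  δ_0 = 317.1/EI
Tip deflection under a unit load at 2: L³/(3EI) = 9/EI.
The prop prevents deflection at 2: R_2 = δ_0/δ_{22} = 317.1/9 = 35.24 kN.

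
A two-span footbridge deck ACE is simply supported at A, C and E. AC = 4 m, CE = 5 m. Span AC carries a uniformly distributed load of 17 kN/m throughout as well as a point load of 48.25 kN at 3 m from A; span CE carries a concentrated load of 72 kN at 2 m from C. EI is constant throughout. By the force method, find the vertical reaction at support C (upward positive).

Insert a hinge at C; M_C is the redundant, and each span becomes simply supported.
End slopes at the hinge C, treating each span as simply supported:
  span AC: UDL 17: wL³/(24EI) = 45.33/EI
  span AC: point load 48.25 at a = 3: Pab(L + a)/(6LEI) = 42.22/EI
  span CE: point load 72 at a = 2: Pab(L + b)/(6LEI) = 115.2/EI
  relative rotation θ_0 = (87.55 + 115.2)/EI = 202.8/EI
A unit hogging moment at C produces rotation L₁/(3EI) + L₂/(3EI) = 3/EI.
Slope continuity at C: θ_0 = M_C·3/EI, so M_C = 202.8/3 = 67.58 kN·m (hogging).
Span AC, ΣM about A with M_C applied at C: R_C^{AC}·4 = 280.8 + 67.58, so R_C^{AC} = 87.08 kN and R_A = 116.2 − 87.08 = 29.17 kN.
Span CE, ΣM about E: R_C^{CE}·5 = 216 + 67.58, so R_C^{CE} = 56.72 kN and R_E = 72 − 56.72 = 15.28 kN.
R_C = 87.08 + 56.72 = 143.8 kN.

R_C = 143.8 kN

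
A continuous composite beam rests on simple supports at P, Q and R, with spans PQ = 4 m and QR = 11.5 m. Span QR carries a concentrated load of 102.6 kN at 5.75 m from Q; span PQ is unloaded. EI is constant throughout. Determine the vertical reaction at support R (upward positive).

R_R = 37.03 kN

Release continuity at Q by inserting a hinge; the redundant is the internal moment M_Q. The primary structure is two simply-supported spans PQ and QR.
Discontinuity in slope at Q on the released structure — sum the simple-span end rotations:
  span QR: point load 102.6 at a = 5.75: Pab(L + b)/(6LEI) = 848.1/EI
  relative rotation θ_0 = (0 + 848.1)/EI = 848.1/EI
A unit hogging moment at Q produces rotation L₁/(3EI) + L₂/(3EI) = 5.167/EI.
Compatibility: M_Q·(L₁+L₂)/(3EI) = θ_0, giving M_Q = 164.1 kN·m (hogging).
Span QR, ΣM about R: R_Q^{QR}·11.5 = 590 + 164.1, so R_Q^{QR} = 65.57 kN and R_R = 102.6 − 65.57 = 37.03 kN.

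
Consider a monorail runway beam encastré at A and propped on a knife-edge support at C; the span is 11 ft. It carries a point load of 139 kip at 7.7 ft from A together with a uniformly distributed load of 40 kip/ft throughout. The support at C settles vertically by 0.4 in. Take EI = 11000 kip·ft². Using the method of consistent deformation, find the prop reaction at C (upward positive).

Choose R_C as the redundant. The primary structure is the cantilever fixed at A.
Primary-structure tip deflection at C by superposition:
  point load 139 at a = 7.7: Pa²(3L − a)/(6EI) = 34751/EI
  UDL 40: wL⁴/(8EI) = 73205/EI
  δ_0 = 107956/EI
Flexibility coefficient — unit upward force at C: δ_{CC} = L³/(3EI) = 443.7/EI.
With EI = 11000 kip·ft²: δ_0 = 9.8142 ft and δ_{CC} = 0.040333 ft/kip.
Compatibility — the beam at C must follow the support down by 0.03333 ft: δ_0 − R_C·δ_{CC} = 0.03333, so R_C = (9.8142 − 0.03333)/0.040333 = 242.5 kip.

R_C = 242.5 kip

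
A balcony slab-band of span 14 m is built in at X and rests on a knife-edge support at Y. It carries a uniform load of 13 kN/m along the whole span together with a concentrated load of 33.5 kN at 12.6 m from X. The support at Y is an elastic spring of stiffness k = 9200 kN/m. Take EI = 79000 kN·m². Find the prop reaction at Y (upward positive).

R_Y = 95.84 kN

Choose R_Y as the redundant. The primary structure is the cantilever fixed at X.
Free-end deflection of the primary structure under the applied loading (downward +):
  UDL 13: wL⁴/(8EI) = 62426/EI
  point load 33.5 at a = 12.6: Pa²(3L − a)/(6EI) = 26060/EI
  δ_0 = 88486/EI
Flexibility coefficient — unit upward force at Y: δ_{YY} = L³/(3EI) = 914.7/EI.
With EI = 79000 kN·m²: δ_0 = 1.1201 m and δ_{YY} = 0.011578 m/kN.
Compatibility — the spring shortens by R_Y/k under the reaction it provides: δ_0 − R_Y·δ_{YY} = R_Y/k. With 1/k = 0.000109 m/kN, R_Y = δ_0 / (δ_{YY} + 1/k) = 1.1201 / (0.011578 + 0.000109) = 95.84 kN.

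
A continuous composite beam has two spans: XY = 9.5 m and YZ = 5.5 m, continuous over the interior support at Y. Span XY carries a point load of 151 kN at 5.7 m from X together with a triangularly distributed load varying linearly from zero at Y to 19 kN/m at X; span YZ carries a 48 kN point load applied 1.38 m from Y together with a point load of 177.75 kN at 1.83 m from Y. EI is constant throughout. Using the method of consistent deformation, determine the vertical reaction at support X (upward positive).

Release continuity at Y by inserting a hinge; the redundant is the internal moment M_Y. The primary structure is two simply-supported spans XY and YZ.
Rotations at Y on the released spans (each span's end-slope, ×1/EI):
  span XY: point load 151 at a = 5.7: Pab(L + a)/(6LEI) = 872.2/EI
  span XY: triangular load, peak 19: 7w₀L³/(360EI) = 316.8/EI
  span YZ: point load 48 at a = 1.38: Pab(L + b)/(6LEI) = 79.56/EI
  span YZ: point load 177.75 at a = 1.83: Pab(L + b)/(6LEI) = 331.7/EI
  relative rotation θ_0 = (1189 + 411.3)/EI = 1600/EI
A unit hogging moment at Y produces rotation L₁/(3EI) + L₂/(3EI) = 5/EI.
Compatibility: M_Y·(L₁+L₂)/(3EI) = θ_0, giving M_Y = 320 kN·m (hogging).
Span XY, ΣM about X with M_Y applied at Y: R_Y^{XY}·9.5 = 1146 + 320, so R_Y^{XY} = 154.4 kN and R_X = 241.2 − 154.4 = 86.88 kN.

R_X = 86.88 kN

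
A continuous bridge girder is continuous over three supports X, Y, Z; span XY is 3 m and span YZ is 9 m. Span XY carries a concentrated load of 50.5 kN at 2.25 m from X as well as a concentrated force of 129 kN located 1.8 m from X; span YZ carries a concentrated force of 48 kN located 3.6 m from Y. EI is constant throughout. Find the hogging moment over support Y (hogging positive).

Take M_Y as the redundant. Released structure: two simple spans XY and YZ with a hinge at Y.
Discontinuity in slope at Y on the released structure — sum the simple-span end rotations:
  span XY: point load 50.5 at a = 2.25: Pab(L + a)/(6LEI) = 24.86/EI
  span XY: point load 129 at a = 1.8: Pab(L + a)/(6LEI) = 74.3/EI
  span YZ: point load 48 at a = 3.6: Pab(L + b)/(6LEI) = 248.8/EI
  relative rotation θ_0 = (99.16 + 248.8)/EI = 348/EI
A unit hogging moment at Y produces rotation L₁/(3EI) + L₂/(3EI) = 4/EI.
Compatibility: M_Y·(L₁+L₂)/(3EI) = θ_0, giving M_Y = 87 kN·m (hogging).

M_Y = 87 kN·m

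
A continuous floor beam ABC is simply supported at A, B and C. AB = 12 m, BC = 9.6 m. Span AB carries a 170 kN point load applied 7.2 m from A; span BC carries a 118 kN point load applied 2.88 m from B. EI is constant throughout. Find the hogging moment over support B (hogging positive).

Take M_B as the redundant. Released structure: two simple spans AB and BC with a hinge at B.
End slopes at the hinge B, treating each span as simply supported:
  span AB: point load 170 at a = 7.2: Pab(L + a)/(6LEI) = 1567/EI
  span BC: point load 118 at a = 2.88: Pab(L + b)/(6LEI) = 647.1/EI
  relative rotation θ_0 = (1567 + 647.1)/EI = 2214/EI
A unit hogging moment at B produces rotation L₁/(3EI) + L₂/(3EI) = 7.2/EI.
Slope continuity at B: θ_0 = M_B·7.2/EI, so M_B = 2214/7.2 = 307.5 kN·m (hogging).

M_B = 307.5 kN·m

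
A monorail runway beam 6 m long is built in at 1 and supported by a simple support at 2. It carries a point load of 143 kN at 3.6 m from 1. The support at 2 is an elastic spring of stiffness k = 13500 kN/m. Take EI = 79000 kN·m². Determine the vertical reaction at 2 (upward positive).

R_2 = 57.13 kN

Remove the prop at 2; the released (primary) structure is a cantilever built in at 1.
Primary-structure tip deflection at 2 by superposition:
  point load 143 at a = 3.6: Pa²(3L − a)/(6EI) = 4448/EI
Tip deflection under a unit load at 2: L³/(3EI) = 72/EI.
With EI = 79000 kN·m²: δ_0 = 0.056302 m and δ_{22} = 0.000911 m/kN.
Compatibility — the spring shortens by R_2/k under the reaction it provides: δ_0 − R_2·δ_{22} = R_2/k. With 1/k = 0.000074 m/kN, R_2 = δ_0 / (δ_{22} + 1/k) = 0.056302 / (0.000911 + 0.000074) = 57.13 kN.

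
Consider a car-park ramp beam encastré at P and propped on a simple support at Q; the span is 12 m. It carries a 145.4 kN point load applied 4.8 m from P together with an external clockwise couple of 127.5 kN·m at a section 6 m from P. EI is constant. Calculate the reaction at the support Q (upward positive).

R_Q = 42.2 kN

Remove the prop at Q; the released (primary) structure is a cantilever built in at P.
Downward deflection at the released point Q due to the loads:
  point load 145.4 at a = 4.8: Pa²(3L − a)/(6EI) = 17420/EI
  clockwise couple 127.5 at a = 6: M₀a(2L − a)/(2EI) = 6885/EI
  δ_0 = 24305/EI
Flexibility coefficient — unit upward force at Q: δ_{QQ} = L³/(3EI) = 576/EI.
Compatibility at Q: δ_0 − R_Q·δ_{QQ} = 0, so R_Q = 24305/576 = 42.2 kN.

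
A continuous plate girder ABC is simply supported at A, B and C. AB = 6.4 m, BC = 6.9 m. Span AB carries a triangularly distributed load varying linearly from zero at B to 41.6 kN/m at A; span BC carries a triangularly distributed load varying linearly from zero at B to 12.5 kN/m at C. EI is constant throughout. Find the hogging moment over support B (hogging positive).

M_B = 65.84 kN·m

Take M_B as the redundant. Released structure: two simple spans AB and BC with a hinge at B.
Rotations at B on the released spans (each span's end-slope, ×1/EI):
  span AB: triangular load, peak 41.6: 7w₀L³/(360EI) = 212/EI
  span BC: triangular load, peak 12.5: 7w₀L³/(360EI) = 79.85/EI
  relative rotation θ_0 = (212 + 79.85)/EI = 291.9/EI
A unit hogging moment at B produces rotation L₁/(3EI) + L₂/(3EI) = 4.433/EI.
Compatibility: M_B·(L₁+L₂)/(3EI) = θ_0, giving M_B = 65.84 kN·m (hogging).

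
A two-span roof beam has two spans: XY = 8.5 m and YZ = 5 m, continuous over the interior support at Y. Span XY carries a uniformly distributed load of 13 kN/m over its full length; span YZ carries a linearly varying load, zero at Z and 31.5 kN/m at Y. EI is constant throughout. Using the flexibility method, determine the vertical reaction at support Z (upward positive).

R_Z = 7.577 kN

Release continuity at Y by inserting a hinge; the redundant is the internal moment M_Y. The primary structure is two simply-supported spans XY and YZ.
End slopes at the hinge Y, treating each span as simply supported:
  span XY: UDL 13: wL³/(24EI) = 332.7/EI
  span YZ: triangular load, peak 31.5: w₀L³/(45EI) = 87.5/EI
  relative rotation θ_0 = (332.7 + 87.5)/EI = 420.2/EI
A unit hogging moment at Y produces rotation L₁/(3EI) + L₂/(3EI) = 4.5/EI.
Compatibility: M_Y·(L₁+L₂)/(3EI) = θ_0, giving M_Y = 93.37 kN·m (hogging).
Span YZ, ΣM about Z: R_Y^{YZ}·5 = 262.5 + 93.37, so R_Y^{YZ} = 71.17 kN and R_Z = 78.75 − 71.17 = 7.577 kN.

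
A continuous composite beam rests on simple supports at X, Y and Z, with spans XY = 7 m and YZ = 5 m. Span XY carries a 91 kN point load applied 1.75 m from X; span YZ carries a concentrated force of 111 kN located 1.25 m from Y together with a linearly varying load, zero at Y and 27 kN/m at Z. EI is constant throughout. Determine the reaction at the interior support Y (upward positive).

Insert a hinge at Y; M_Y is the redundant, and each span becomes simply supported.
End slopes at the hinge Y, treating each span as simply supported:
  span XY: point load 91 at a = 1.75: Pab(L + a)/(6LEI) = 174.2/EI
  span YZ: point load 111 at a = 1.25: Pab(L + b)/(6LEI) = 151.8/EI
  span YZ: triangular load, peak 27: 7w₀L³/(360EI) = 65.62/EI
  relative rotation θ_0 = (174.2 + 217.4)/EI = 391.6/EI
A unit hogging moment at Y produces rotation L₁/(3EI) + L₂/(3EI) = 4/EI.
Compatibility: M_Y·(L₁+L₂)/(3EI) = θ_0, giving M_Y = 97.89 kN·m (hogging).
Span XY, ΣM about X with M_Y applied at Y: R_Y^{XY}·7 = 159.2 + 97.89, so R_Y^{XY} = 36.73 kN and R_X = 91 − 36.73 = 54.27 kN.
Span YZ, ΣM about Z: R_Y^{YZ}·5 = 528.8 + 97.89, so R_Y^{YZ} = 125.3 kN and R_Z = 178.5 − 125.3 = 53.17 kN.
R_Y = 36.73 + 125.3 = 162.1 kN.

R_Y = 162.1 kN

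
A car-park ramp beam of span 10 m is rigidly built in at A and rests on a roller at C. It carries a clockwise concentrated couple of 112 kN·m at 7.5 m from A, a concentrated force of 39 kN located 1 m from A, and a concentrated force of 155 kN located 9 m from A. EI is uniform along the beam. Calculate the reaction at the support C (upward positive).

Take the reaction at C as the redundant and release it; the primary structure is a cantilever fixed at A.
Downward deflection at the released point C due to the loads:
  clockwise couple 112 at a = 7.5: M₀a(2L − a)/(2EI) = 5250/EI
  point load 39 at a = 1: Pa²(3L − a)/(6EI) = 188.5/EI
  point load 155 at a = 9: Pa²(3L − a)/(6EI) = 43942/EI
  δ_0 = 49381/EI
Tip deflection under a unit load at C: L³/(3EI) = 333.3/EI.
The prop prevents deflection at C: R_C = δ_0/δ_{CC} = 49381/333.3 = 148.1 kN.

R_C = 148.1 kN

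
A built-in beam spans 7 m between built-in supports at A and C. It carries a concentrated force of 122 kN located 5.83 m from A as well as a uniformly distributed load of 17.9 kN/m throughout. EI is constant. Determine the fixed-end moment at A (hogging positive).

M_A = 92.96 kN·m

Release both end moments; the primary structure is a simply-supported span AC with redundants M_A and M_C.
Simple-span end rotations at A and C under the given loads:
  at A: point load 122 at a = 5.83: Pab(L + b)/(6LEI) = 161.9/EI
  at C: point load 122 at a = 5.83: Pab(L + a)/(6LEI) = 254.2/EI
  at A: UDL 17.9: wL³/(24EI) = 255.8/EI
  at C: UDL 17.9: wL³/(24EI) = 255.8/EI
  θ_A0 = 417.7/EI,  θ_C0 = 510/EI
Flexibility coefficients: a unit moment at one end gives L/(3EI) there and L/(6EI) at the far end, so f₁₁ = f₂₂ = 2.333/EI and f₁₂ = f₂₁ = 1.167/EI.
Compatibility — zero rotation at each built-in end:
  2.333 M_A + 1.167 M_C = 417.7
  1.167 M_A + 2.333 M_C = 510
Solving the pair gives M_A = 92.96 kN·m and M_C = 172.1 kN·m (hogging).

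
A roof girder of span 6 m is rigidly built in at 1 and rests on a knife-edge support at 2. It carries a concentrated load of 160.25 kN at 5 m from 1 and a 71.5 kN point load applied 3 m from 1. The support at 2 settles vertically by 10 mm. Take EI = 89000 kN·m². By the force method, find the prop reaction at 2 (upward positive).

R_2 = 130.5 kN

Remove the prop at 2; the released (primary) structure is a cantilever built in at 1.
Primary-structure tip deflection at 2 by superposition:
  point load 160.25 at a = 5: Pa²(3L − a)/(6EI) = 8680/EI
  point load 71.5 at a = 3: Pa²(3L − a)/(6EI) = 1609/EI
  δ_0 = 10289/EI
Flexibility coefficient — unit upward force at 2: δ_{22} = L³/(3EI) = 72/EI.
With EI = 89000 kN·m²: δ_0 = 0.11561 m and δ_{22} = 0.000809 m/kN.
Compatibility — the beam at 2 must follow the support down by 0.01 m: δ_0 − R_2·δ_{22} = 0.01, so R_2 = (0.11561 − 0.01)/0.000809 = 130.5 kN.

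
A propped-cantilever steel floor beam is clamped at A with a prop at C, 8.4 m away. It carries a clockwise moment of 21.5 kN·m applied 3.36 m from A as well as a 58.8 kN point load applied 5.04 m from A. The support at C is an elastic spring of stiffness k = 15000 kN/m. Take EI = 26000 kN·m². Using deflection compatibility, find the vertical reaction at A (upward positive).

R_A = 31.18 kN

Remove the prop at C; the released (primary) structure is a cantilever built in at A.
Primary-structure tip deflection at C by superposition:
  clockwise couple 21.5 at a = 3.36: M₀a(2L − a)/(2EI) = 485.5/EI
  point load 58.8 at a = 5.04: Pa²(3L − a)/(6EI) = 5019/EI
  δ_0 = 5504/EI
Flexibility coefficient — unit upward force at C: δ_{CC} = L³/(3EI) = 197.6/EI.
With EI = 26000 kN·m²: δ_0 = 0.21169 m and δ_{CC} = 0.007599 m/kN.
Compatibility — the spring shortens by R_C/k under the reaction it provides: δ_0 − R_C·δ_{CC} = R_C/k. With 1/k = 0.000067 m/kN, R_C = δ_0 / (δ_{CC} + 1/k) = 0.21169 / (0.007599 + 0.000067) = 27.62 kN.
Vertical equilibrium: R_A = ΣP − R_C = 58.8 − 27.62 = 31.18 kN.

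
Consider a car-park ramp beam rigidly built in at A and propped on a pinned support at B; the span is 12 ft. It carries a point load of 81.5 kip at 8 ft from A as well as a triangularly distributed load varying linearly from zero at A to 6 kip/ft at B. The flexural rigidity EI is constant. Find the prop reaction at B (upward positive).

R_B = 62.06 kip

Choose R_B as the redundant. The primary structure is the cantilever fixed at A.
Deflection at B on the released cantilever, summing each load's contribution:
  point load 81.5 at a = 8: Pa²(3L − a)/(6EI) = 24341/EI
  triangular load, peak 6 at the free end: 11w₀L⁴/(120EI) = 11405/EI
  δ_0 = 35746/EI
Tip deflection under a unit load at B: L³/(3EI) = 576/EI.
Compatibility at B: δ_0 − R_B·δ_{BB} = 0, so R_B = 35746/576 = 62.06 kip.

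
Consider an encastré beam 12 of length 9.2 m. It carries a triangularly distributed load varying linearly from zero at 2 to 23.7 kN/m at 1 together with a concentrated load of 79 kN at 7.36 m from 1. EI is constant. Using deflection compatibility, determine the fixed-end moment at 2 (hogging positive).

Take the two fixed-end moments M_1, M_2 as redundants; the released structure is the simple span 12.
Simple-span end rotations at 1 and 2 under the given loads:
  at 1: triangular load, peak 23.7: w₀L³/(45EI) = 410.1/EI
  at 2: triangular load, peak 23.7: 7w₀L³/(360EI) = 358.8/EI
  at 1: point load 79 at a = 7.36: Pab(L + b)/(6LEI) = 214/EI
  at 2: point load 79 at a = 7.36: Pab(L + a)/(6LEI) = 321/EI
  θ_10 = 624.1/EI,  θ_20 = 679.8/EI
Flexibility coefficients: a unit moment at one end gives L/(3EI) there and L/(6EI) at the far end, so f₁₁ = f₂₂ = 3.067/EI and f₁₂ = f₂₁ = 1.533/EI.
Compatibility — zero rotation at each built-in end:
  3.067 M_1 + 1.533 M_2 = 624.1
  1.533 M_1 + 3.067 M_2 = 679.8
Solving the pair gives M_1 = 123.6 kN·m and M_2 = 159.9 kN·m (hogging).

M_2 = 159.9 kN·m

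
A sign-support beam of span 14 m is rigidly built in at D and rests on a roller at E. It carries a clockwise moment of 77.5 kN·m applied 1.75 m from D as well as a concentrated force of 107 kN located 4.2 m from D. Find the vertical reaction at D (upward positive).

Remove the prop at E; the released (primary) structure is a cantilever built in at D.
Deflection at E on the released cantilever, summing each load's contribution:
  clockwise couple 77.5 at a = 1.75: M₀a(2L − a)/(2EI) = 1780/EI
  point load 107 at a = 4.2: Pa²(3L − a)/(6EI) = 11891/EI
  δ_0 = 13671/EI
Flexibility coefficient — unit upward force at E: δ_{EE} = L³/(3EI) = 914.7/EI.
The prop prevents deflection at E: R_E = δ_0/δ_{EE} = 13671/914.7 = 14.95 kN.
Vertical equilibrium: R_D = ΣP − R_E = 107 − 14.95 = 92.05 kN.

R_D = 92.05 kN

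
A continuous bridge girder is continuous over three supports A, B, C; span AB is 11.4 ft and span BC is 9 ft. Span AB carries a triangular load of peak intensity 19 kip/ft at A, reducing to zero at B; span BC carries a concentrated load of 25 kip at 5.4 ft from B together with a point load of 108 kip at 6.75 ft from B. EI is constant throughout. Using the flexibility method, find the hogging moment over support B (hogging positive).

Release continuity at B by inserting a hinge; the redundant is the internal moment M_B. The primary structure is two simply-supported spans AB and BC.
End slopes at the hinge B, treating each span as simply supported:
  span AB: triangular load, peak 19: 7w₀L³/(360EI) = 547.3/EI
  span BC: point load 25 at a = 5.4: Pab(L + b)/(6LEI) = 113.4/EI
  span BC: point load 108 at a = 6.75: Pab(L + b)/(6LEI) = 341.7/EI
  relative rotation θ_0 = (547.3 + 455.1)/EI = 1002/EI
A unit hogging moment at B produces rotation L₁/(3EI) + L₂/(3EI) = 6.8/EI.
Slope continuity at B: θ_0 = M_B·6.8/EI, so M_B = 1002/6.8 = 147.4 kip·ft (hogging).

M_B = 147.4 kip·ft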